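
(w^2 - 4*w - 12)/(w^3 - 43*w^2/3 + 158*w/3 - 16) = 3*(w + 2)/(3*w^2 - 25*w + 8)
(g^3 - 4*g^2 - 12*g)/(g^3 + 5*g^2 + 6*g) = (g - 6)/(g + 3)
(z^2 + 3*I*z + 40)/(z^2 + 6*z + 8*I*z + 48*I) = (z - 5*I)/(z + 6)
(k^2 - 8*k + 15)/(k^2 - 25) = (k - 3)/(k + 5)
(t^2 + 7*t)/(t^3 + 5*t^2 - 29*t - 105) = t/(t^2 - 2*t - 15)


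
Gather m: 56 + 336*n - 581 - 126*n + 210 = 210*n - 315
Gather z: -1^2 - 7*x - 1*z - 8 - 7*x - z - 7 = -14*x - 2*z - 16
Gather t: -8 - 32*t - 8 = -32*t - 16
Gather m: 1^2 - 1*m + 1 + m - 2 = 0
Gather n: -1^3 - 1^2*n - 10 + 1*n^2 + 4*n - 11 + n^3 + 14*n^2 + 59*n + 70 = n^3 + 15*n^2 + 62*n + 48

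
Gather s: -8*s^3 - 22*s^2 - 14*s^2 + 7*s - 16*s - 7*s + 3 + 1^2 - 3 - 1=-8*s^3 - 36*s^2 - 16*s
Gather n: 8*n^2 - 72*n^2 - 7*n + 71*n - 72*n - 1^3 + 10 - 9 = -64*n^2 - 8*n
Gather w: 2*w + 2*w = 4*w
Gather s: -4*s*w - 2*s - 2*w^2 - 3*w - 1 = s*(-4*w - 2) - 2*w^2 - 3*w - 1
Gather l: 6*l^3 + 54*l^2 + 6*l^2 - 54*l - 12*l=6*l^3 + 60*l^2 - 66*l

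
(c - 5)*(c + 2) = c^2 - 3*c - 10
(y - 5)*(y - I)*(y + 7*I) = y^3 - 5*y^2 + 6*I*y^2 + 7*y - 30*I*y - 35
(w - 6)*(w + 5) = w^2 - w - 30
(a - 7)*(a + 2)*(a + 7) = a^3 + 2*a^2 - 49*a - 98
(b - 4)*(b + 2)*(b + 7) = b^3 + 5*b^2 - 22*b - 56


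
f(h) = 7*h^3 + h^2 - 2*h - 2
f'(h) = 21*h^2 + 2*h - 2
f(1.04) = 4.88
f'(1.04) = 22.79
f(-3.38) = -254.12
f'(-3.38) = 231.15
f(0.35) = -2.28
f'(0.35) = 1.27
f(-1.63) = -26.40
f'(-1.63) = 50.53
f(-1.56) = -23.02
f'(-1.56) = 45.99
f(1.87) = 43.53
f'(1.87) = 75.17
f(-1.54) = -22.11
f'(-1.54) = 44.72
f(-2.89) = -156.83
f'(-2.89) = 167.61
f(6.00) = 1534.00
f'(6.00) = 766.00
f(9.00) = 5164.00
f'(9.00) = 1717.00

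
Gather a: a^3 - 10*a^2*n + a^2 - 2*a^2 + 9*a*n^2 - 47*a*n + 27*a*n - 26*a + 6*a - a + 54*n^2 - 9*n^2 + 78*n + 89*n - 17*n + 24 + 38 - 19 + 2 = a^3 + a^2*(-10*n - 1) + a*(9*n^2 - 20*n - 21) + 45*n^2 + 150*n + 45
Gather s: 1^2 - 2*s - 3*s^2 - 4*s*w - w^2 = -3*s^2 + s*(-4*w - 2) - w^2 + 1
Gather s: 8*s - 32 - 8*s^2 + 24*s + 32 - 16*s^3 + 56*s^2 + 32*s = -16*s^3 + 48*s^2 + 64*s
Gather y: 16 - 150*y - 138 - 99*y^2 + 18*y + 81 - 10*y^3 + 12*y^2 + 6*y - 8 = -10*y^3 - 87*y^2 - 126*y - 49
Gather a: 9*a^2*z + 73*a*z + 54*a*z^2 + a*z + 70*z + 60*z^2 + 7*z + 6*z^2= 9*a^2*z + a*(54*z^2 + 74*z) + 66*z^2 + 77*z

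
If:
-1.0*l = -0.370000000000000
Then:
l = 0.37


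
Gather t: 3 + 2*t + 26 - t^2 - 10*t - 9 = -t^2 - 8*t + 20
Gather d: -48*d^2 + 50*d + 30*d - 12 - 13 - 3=-48*d^2 + 80*d - 28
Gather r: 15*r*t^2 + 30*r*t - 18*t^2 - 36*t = r*(15*t^2 + 30*t) - 18*t^2 - 36*t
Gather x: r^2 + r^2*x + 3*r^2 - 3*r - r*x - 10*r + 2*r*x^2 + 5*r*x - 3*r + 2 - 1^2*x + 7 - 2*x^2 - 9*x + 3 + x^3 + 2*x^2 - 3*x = 4*r^2 + 2*r*x^2 - 16*r + x^3 + x*(r^2 + 4*r - 13) + 12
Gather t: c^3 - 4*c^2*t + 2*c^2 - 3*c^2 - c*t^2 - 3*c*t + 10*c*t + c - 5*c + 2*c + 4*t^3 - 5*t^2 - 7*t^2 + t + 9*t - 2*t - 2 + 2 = c^3 - c^2 - 2*c + 4*t^3 + t^2*(-c - 12) + t*(-4*c^2 + 7*c + 8)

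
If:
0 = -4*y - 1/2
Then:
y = -1/8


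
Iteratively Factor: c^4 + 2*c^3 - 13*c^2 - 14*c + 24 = (c - 3)*(c^3 + 5*c^2 + 2*c - 8) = (c - 3)*(c + 4)*(c^2 + c - 2) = (c - 3)*(c - 1)*(c + 4)*(c + 2)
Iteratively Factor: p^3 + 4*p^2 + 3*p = (p + 1)*(p^2 + 3*p) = p*(p + 1)*(p + 3)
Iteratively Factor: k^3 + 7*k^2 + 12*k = (k + 4)*(k^2 + 3*k) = k*(k + 4)*(k + 3)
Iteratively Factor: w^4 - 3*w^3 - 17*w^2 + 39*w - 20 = (w - 1)*(w^3 - 2*w^2 - 19*w + 20) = (w - 5)*(w - 1)*(w^2 + 3*w - 4) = (w - 5)*(w - 1)*(w + 4)*(w - 1)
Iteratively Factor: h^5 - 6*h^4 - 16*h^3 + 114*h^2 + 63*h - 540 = (h + 3)*(h^4 - 9*h^3 + 11*h^2 + 81*h - 180) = (h - 4)*(h + 3)*(h^3 - 5*h^2 - 9*h + 45) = (h - 4)*(h + 3)^2*(h^2 - 8*h + 15) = (h - 4)*(h - 3)*(h + 3)^2*(h - 5)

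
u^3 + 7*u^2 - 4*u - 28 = (u - 2)*(u + 2)*(u + 7)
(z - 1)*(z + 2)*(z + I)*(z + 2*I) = z^4 + z^3 + 3*I*z^3 - 4*z^2 + 3*I*z^2 - 2*z - 6*I*z + 4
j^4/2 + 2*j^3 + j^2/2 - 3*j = j*(j/2 + 1)*(j - 1)*(j + 3)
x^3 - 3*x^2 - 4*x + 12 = (x - 3)*(x - 2)*(x + 2)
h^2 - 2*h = h*(h - 2)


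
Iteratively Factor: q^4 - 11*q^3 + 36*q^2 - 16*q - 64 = (q - 4)*(q^3 - 7*q^2 + 8*q + 16) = (q - 4)^2*(q^2 - 3*q - 4) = (q - 4)^2*(q + 1)*(q - 4)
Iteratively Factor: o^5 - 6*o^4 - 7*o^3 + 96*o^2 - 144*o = (o - 3)*(o^4 - 3*o^3 - 16*o^2 + 48*o) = (o - 3)*(o + 4)*(o^3 - 7*o^2 + 12*o) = (o - 3)^2*(o + 4)*(o^2 - 4*o) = (o - 4)*(o - 3)^2*(o + 4)*(o)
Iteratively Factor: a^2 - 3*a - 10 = (a + 2)*(a - 5)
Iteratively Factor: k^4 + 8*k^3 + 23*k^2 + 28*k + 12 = (k + 2)*(k^3 + 6*k^2 + 11*k + 6) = (k + 1)*(k + 2)*(k^2 + 5*k + 6) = (k + 1)*(k + 2)*(k + 3)*(k + 2)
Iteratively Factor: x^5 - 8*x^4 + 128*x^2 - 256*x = (x - 4)*(x^4 - 4*x^3 - 16*x^2 + 64*x) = (x - 4)^2*(x^3 - 16*x) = x*(x - 4)^2*(x^2 - 16) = x*(x - 4)^3*(x + 4)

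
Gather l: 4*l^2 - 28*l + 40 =4*l^2 - 28*l + 40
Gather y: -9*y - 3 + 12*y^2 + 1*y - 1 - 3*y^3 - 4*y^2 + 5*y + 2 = -3*y^3 + 8*y^2 - 3*y - 2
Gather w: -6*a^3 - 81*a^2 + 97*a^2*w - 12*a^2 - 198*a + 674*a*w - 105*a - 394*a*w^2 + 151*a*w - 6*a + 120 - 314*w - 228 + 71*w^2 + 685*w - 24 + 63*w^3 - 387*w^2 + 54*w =-6*a^3 - 93*a^2 - 309*a + 63*w^3 + w^2*(-394*a - 316) + w*(97*a^2 + 825*a + 425) - 132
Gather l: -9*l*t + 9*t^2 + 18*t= -9*l*t + 9*t^2 + 18*t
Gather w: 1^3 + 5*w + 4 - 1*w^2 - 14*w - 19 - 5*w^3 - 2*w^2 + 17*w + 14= -5*w^3 - 3*w^2 + 8*w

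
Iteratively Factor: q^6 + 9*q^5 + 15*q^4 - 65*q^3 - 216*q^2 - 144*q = (q - 3)*(q^5 + 12*q^4 + 51*q^3 + 88*q^2 + 48*q) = (q - 3)*(q + 4)*(q^4 + 8*q^3 + 19*q^2 + 12*q) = (q - 3)*(q + 3)*(q + 4)*(q^3 + 5*q^2 + 4*q) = (q - 3)*(q + 1)*(q + 3)*(q + 4)*(q^2 + 4*q) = q*(q - 3)*(q + 1)*(q + 3)*(q + 4)*(q + 4)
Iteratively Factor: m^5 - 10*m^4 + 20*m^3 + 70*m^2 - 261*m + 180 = (m - 3)*(m^4 - 7*m^3 - m^2 + 67*m - 60) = (m - 5)*(m - 3)*(m^3 - 2*m^2 - 11*m + 12) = (m - 5)*(m - 3)*(m + 3)*(m^2 - 5*m + 4) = (m - 5)*(m - 3)*(m - 1)*(m + 3)*(m - 4)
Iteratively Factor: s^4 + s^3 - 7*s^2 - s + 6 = (s - 1)*(s^3 + 2*s^2 - 5*s - 6) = (s - 1)*(s + 1)*(s^2 + s - 6) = (s - 2)*(s - 1)*(s + 1)*(s + 3)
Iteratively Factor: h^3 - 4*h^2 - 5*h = (h)*(h^2 - 4*h - 5) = h*(h + 1)*(h - 5)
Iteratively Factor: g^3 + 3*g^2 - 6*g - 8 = (g + 4)*(g^2 - g - 2) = (g - 2)*(g + 4)*(g + 1)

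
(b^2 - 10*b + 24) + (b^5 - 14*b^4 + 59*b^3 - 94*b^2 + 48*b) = b^5 - 14*b^4 + 59*b^3 - 93*b^2 + 38*b + 24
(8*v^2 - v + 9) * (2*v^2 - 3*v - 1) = 16*v^4 - 26*v^3 + 13*v^2 - 26*v - 9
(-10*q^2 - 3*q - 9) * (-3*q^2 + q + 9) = 30*q^4 - q^3 - 66*q^2 - 36*q - 81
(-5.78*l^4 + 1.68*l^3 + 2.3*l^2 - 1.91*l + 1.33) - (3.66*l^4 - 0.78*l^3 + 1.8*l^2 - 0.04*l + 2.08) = -9.44*l^4 + 2.46*l^3 + 0.5*l^2 - 1.87*l - 0.75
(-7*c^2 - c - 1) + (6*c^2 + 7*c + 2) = -c^2 + 6*c + 1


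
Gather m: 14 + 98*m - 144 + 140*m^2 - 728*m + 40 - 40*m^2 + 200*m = 100*m^2 - 430*m - 90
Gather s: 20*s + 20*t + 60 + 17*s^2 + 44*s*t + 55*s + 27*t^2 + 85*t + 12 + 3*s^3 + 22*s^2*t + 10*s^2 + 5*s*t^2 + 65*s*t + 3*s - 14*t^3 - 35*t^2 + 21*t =3*s^3 + s^2*(22*t + 27) + s*(5*t^2 + 109*t + 78) - 14*t^3 - 8*t^2 + 126*t + 72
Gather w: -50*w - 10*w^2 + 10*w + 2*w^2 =-8*w^2 - 40*w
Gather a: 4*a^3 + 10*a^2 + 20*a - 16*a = 4*a^3 + 10*a^2 + 4*a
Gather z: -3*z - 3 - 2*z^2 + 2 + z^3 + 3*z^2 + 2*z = z^3 + z^2 - z - 1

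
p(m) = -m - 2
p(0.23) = -2.23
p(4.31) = -6.31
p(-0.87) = -1.13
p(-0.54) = -1.46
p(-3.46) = 1.46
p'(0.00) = -1.00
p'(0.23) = -1.00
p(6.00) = -8.00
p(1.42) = -3.42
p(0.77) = -2.77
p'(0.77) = -1.00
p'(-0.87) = -1.00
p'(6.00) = -1.00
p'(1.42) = -1.00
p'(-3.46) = -1.00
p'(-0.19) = -1.00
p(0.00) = -2.00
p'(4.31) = -1.00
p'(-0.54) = -1.00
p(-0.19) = -1.81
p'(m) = -1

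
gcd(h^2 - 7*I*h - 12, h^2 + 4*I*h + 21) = h - 3*I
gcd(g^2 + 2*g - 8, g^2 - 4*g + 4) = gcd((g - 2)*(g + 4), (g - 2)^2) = g - 2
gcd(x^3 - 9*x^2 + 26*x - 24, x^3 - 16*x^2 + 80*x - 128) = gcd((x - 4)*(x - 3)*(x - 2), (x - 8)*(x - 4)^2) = x - 4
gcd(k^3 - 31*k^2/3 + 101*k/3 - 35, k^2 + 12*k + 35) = 1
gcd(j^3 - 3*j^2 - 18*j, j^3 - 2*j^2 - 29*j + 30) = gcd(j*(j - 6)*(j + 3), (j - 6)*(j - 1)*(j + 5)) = j - 6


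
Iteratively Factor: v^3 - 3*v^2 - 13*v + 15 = (v - 5)*(v^2 + 2*v - 3) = (v - 5)*(v + 3)*(v - 1)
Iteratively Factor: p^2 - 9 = (p - 3)*(p + 3)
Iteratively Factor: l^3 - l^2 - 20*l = (l + 4)*(l^2 - 5*l) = l*(l + 4)*(l - 5)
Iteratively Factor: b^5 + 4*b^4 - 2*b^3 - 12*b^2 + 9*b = (b - 1)*(b^4 + 5*b^3 + 3*b^2 - 9*b) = (b - 1)^2*(b^3 + 6*b^2 + 9*b) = b*(b - 1)^2*(b^2 + 6*b + 9) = b*(b - 1)^2*(b + 3)*(b + 3)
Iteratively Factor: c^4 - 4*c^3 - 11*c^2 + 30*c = (c + 3)*(c^3 - 7*c^2 + 10*c) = (c - 5)*(c + 3)*(c^2 - 2*c) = c*(c - 5)*(c + 3)*(c - 2)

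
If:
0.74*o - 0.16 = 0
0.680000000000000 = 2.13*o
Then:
No Solution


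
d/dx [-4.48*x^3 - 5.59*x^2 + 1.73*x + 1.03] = -13.44*x^2 - 11.18*x + 1.73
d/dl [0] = 0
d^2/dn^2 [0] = 0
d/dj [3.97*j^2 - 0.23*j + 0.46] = 7.94*j - 0.23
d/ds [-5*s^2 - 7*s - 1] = -10*s - 7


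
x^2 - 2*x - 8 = (x - 4)*(x + 2)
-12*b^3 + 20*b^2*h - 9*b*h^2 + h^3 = (-6*b + h)*(-2*b + h)*(-b + h)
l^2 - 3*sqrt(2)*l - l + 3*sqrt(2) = (l - 1)*(l - 3*sqrt(2))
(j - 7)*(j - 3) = j^2 - 10*j + 21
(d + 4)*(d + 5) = d^2 + 9*d + 20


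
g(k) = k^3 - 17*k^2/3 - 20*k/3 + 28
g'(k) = 3*k^2 - 34*k/3 - 20/3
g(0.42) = 24.27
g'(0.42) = -10.90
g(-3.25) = -44.52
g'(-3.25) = 61.85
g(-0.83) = 29.06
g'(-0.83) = 4.81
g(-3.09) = -35.01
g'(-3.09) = 57.00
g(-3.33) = -49.56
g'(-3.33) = 64.34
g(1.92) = 1.39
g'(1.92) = -17.37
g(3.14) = -17.85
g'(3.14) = -12.67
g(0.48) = 23.60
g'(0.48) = -11.42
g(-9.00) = -1100.00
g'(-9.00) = 338.33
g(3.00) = -16.00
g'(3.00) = -13.67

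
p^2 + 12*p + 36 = (p + 6)^2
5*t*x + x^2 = x*(5*t + x)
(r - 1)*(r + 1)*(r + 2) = r^3 + 2*r^2 - r - 2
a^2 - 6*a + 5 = (a - 5)*(a - 1)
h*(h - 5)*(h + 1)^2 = h^4 - 3*h^3 - 9*h^2 - 5*h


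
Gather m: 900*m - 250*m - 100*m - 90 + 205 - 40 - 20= 550*m + 55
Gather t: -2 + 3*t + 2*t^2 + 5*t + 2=2*t^2 + 8*t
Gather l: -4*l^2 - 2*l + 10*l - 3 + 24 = -4*l^2 + 8*l + 21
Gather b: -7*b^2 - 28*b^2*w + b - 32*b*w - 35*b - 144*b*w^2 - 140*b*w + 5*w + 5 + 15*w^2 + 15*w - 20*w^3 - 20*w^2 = b^2*(-28*w - 7) + b*(-144*w^2 - 172*w - 34) - 20*w^3 - 5*w^2 + 20*w + 5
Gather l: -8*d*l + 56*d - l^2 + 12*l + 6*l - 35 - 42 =56*d - l^2 + l*(18 - 8*d) - 77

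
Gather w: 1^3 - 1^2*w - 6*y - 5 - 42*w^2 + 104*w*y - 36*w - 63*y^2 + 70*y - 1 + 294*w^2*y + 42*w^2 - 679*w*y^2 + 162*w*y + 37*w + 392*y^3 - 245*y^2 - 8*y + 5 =294*w^2*y + w*(-679*y^2 + 266*y) + 392*y^3 - 308*y^2 + 56*y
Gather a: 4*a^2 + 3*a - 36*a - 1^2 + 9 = 4*a^2 - 33*a + 8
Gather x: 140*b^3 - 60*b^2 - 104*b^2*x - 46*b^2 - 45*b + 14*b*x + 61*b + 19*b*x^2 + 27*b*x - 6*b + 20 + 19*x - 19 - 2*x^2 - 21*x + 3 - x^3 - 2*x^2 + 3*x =140*b^3 - 106*b^2 + 10*b - x^3 + x^2*(19*b - 4) + x*(-104*b^2 + 41*b + 1) + 4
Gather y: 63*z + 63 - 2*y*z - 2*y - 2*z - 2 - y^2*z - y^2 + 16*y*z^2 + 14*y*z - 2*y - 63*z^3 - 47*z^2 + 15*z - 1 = y^2*(-z - 1) + y*(16*z^2 + 12*z - 4) - 63*z^3 - 47*z^2 + 76*z + 60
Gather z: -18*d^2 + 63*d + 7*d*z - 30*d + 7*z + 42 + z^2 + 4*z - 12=-18*d^2 + 33*d + z^2 + z*(7*d + 11) + 30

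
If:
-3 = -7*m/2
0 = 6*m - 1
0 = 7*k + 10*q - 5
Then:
No Solution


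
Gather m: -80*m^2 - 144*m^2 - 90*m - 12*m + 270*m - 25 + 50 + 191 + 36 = -224*m^2 + 168*m + 252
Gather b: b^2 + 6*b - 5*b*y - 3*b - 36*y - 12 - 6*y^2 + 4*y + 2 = b^2 + b*(3 - 5*y) - 6*y^2 - 32*y - 10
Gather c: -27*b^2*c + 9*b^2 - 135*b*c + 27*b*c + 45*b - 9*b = 9*b^2 + 36*b + c*(-27*b^2 - 108*b)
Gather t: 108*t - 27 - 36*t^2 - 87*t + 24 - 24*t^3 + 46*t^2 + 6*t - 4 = -24*t^3 + 10*t^2 + 27*t - 7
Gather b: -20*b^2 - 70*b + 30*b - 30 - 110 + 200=-20*b^2 - 40*b + 60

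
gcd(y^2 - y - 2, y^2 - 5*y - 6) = y + 1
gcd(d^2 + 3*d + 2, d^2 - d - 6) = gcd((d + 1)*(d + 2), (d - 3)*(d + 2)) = d + 2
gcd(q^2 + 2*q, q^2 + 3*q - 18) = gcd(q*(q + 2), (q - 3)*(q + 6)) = 1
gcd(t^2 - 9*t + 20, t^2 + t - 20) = t - 4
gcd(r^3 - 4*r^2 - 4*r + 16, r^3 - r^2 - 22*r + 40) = r^2 - 6*r + 8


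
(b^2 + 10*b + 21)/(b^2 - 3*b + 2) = (b^2 + 10*b + 21)/(b^2 - 3*b + 2)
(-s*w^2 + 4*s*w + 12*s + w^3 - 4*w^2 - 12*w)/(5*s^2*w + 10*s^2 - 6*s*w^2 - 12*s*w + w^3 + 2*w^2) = (6 - w)/(5*s - w)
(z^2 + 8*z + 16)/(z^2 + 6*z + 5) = (z^2 + 8*z + 16)/(z^2 + 6*z + 5)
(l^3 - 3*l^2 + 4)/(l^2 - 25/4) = 4*(l^3 - 3*l^2 + 4)/(4*l^2 - 25)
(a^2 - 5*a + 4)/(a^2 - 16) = (a - 1)/(a + 4)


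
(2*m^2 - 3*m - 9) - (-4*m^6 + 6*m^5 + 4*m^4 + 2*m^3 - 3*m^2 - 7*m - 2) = 4*m^6 - 6*m^5 - 4*m^4 - 2*m^3 + 5*m^2 + 4*m - 7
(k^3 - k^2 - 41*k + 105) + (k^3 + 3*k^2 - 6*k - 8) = 2*k^3 + 2*k^2 - 47*k + 97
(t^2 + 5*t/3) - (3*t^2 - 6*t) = -2*t^2 + 23*t/3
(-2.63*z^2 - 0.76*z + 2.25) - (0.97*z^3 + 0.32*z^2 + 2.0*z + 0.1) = -0.97*z^3 - 2.95*z^2 - 2.76*z + 2.15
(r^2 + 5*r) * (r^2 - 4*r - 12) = r^4 + r^3 - 32*r^2 - 60*r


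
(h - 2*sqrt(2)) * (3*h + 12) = 3*h^2 - 6*sqrt(2)*h + 12*h - 24*sqrt(2)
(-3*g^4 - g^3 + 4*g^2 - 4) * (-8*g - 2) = 24*g^5 + 14*g^4 - 30*g^3 - 8*g^2 + 32*g + 8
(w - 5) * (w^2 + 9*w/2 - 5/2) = w^3 - w^2/2 - 25*w + 25/2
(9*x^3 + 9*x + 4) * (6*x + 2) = 54*x^4 + 18*x^3 + 54*x^2 + 42*x + 8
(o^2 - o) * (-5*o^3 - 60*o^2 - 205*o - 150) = -5*o^5 - 55*o^4 - 145*o^3 + 55*o^2 + 150*o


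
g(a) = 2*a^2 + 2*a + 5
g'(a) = 4*a + 2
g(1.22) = 10.42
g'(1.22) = 6.88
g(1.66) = 13.83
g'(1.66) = 8.64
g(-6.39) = 73.88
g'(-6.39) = -23.56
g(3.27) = 32.93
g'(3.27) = 15.08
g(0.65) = 7.14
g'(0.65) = 4.60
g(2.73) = 25.37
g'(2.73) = 12.92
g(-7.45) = 101.10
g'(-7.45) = -27.80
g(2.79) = 26.15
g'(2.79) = 13.16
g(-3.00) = 17.00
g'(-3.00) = -10.00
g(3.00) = 29.00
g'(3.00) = 14.00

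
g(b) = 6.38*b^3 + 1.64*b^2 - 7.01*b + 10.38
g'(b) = 19.14*b^2 + 3.28*b - 7.01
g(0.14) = 9.45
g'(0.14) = -6.18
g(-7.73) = -2784.30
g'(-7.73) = 1111.31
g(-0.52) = 13.57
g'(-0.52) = -3.54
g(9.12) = 4922.41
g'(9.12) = 1614.86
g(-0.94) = 13.12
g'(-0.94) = 6.82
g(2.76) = 137.66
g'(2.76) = 147.84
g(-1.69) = -3.88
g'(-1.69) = 42.11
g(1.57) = 28.11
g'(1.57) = 45.32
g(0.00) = 10.38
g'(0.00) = -7.01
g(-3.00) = -126.09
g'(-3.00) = 155.41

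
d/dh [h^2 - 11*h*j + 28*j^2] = 2*h - 11*j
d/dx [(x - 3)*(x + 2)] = 2*x - 1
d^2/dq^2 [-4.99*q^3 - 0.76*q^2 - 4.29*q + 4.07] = -29.94*q - 1.52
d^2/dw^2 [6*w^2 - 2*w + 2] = 12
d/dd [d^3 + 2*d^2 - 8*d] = 3*d^2 + 4*d - 8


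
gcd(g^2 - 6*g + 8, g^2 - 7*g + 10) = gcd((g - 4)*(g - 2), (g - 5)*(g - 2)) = g - 2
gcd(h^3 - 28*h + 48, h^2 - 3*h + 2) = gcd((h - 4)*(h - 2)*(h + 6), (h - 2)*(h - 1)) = h - 2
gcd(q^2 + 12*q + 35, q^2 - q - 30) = q + 5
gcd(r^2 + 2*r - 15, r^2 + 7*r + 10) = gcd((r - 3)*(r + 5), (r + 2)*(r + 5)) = r + 5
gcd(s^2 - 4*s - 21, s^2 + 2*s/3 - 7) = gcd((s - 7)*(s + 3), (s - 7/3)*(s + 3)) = s + 3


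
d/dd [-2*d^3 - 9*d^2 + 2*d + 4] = -6*d^2 - 18*d + 2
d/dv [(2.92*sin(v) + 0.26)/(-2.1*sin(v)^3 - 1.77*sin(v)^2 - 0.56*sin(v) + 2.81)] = (12.264*sin(v)^3 + 6.8064*sin(v)^2 + 0.9204*sin(v) + 8.3508)*cos(v)/(4.41*sin(v)^6 + 7.434*sin(v)^5 + 5.4849*sin(v)^4 - 9.8196*sin(v)^3 - 9.6338*sin(v)^2 - 3.1472*sin(v) + 7.8961)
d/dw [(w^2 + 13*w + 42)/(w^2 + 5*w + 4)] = 2*(-4*w^2 - 38*w - 79)/(w^4 + 10*w^3 + 33*w^2 + 40*w + 16)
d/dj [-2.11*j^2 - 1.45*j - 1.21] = -4.22*j - 1.45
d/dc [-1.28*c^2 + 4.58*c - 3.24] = 4.58 - 2.56*c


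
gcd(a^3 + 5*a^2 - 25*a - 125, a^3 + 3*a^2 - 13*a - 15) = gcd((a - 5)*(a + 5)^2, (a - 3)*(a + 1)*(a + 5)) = a + 5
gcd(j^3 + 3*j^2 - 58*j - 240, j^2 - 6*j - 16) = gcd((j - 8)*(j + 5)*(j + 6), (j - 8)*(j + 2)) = j - 8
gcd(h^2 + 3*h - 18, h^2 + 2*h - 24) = h + 6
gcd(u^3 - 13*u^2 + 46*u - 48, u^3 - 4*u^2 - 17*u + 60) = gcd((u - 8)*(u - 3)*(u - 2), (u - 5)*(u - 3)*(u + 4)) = u - 3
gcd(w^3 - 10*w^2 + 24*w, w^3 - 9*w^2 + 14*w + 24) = w^2 - 10*w + 24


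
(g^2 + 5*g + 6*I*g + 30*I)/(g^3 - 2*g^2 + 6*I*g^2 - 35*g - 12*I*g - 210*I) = 1/(g - 7)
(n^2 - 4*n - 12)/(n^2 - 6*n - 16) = (n - 6)/(n - 8)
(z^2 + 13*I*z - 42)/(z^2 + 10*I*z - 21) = (z + 6*I)/(z + 3*I)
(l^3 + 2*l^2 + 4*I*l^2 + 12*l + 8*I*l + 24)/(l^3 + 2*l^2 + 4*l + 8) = (l + 6*I)/(l + 2*I)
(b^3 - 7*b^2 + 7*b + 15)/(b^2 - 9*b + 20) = (b^2 - 2*b - 3)/(b - 4)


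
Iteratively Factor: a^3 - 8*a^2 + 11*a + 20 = (a + 1)*(a^2 - 9*a + 20) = (a - 4)*(a + 1)*(a - 5)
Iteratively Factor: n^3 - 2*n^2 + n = (n)*(n^2 - 2*n + 1) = n*(n - 1)*(n - 1)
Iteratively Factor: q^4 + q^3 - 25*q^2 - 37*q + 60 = (q + 3)*(q^3 - 2*q^2 - 19*q + 20) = (q + 3)*(q + 4)*(q^2 - 6*q + 5) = (q - 5)*(q + 3)*(q + 4)*(q - 1)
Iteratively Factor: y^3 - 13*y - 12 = (y - 4)*(y^2 + 4*y + 3) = (y - 4)*(y + 3)*(y + 1)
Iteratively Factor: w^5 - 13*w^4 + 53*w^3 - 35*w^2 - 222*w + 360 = (w - 3)*(w^4 - 10*w^3 + 23*w^2 + 34*w - 120) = (w - 5)*(w - 3)*(w^3 - 5*w^2 - 2*w + 24) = (w - 5)*(w - 3)^2*(w^2 - 2*w - 8) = (w - 5)*(w - 3)^2*(w + 2)*(w - 4)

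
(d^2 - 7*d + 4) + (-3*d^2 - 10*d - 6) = -2*d^2 - 17*d - 2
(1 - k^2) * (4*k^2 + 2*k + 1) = -4*k^4 - 2*k^3 + 3*k^2 + 2*k + 1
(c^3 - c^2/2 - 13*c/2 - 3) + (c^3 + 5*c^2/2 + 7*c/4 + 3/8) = 2*c^3 + 2*c^2 - 19*c/4 - 21/8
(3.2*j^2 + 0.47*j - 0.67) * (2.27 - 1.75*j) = -5.6*j^3 + 6.4415*j^2 + 2.2394*j - 1.5209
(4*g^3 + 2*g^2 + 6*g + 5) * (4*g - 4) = 16*g^4 - 8*g^3 + 16*g^2 - 4*g - 20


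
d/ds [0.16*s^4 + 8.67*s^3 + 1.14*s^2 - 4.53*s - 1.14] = 0.64*s^3 + 26.01*s^2 + 2.28*s - 4.53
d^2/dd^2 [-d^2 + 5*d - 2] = -2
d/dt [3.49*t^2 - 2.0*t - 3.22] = 6.98*t - 2.0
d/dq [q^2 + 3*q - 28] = 2*q + 3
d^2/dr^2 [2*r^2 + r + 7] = 4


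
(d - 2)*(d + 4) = d^2 + 2*d - 8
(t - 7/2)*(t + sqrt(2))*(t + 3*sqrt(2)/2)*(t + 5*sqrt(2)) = t^4 - 7*t^3/2 + 15*sqrt(2)*t^3/2 - 105*sqrt(2)*t^2/4 + 28*t^2 - 98*t + 15*sqrt(2)*t - 105*sqrt(2)/2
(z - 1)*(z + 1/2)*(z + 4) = z^3 + 7*z^2/2 - 5*z/2 - 2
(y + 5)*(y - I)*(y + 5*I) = y^3 + 5*y^2 + 4*I*y^2 + 5*y + 20*I*y + 25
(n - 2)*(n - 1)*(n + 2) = n^3 - n^2 - 4*n + 4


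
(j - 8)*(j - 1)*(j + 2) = j^3 - 7*j^2 - 10*j + 16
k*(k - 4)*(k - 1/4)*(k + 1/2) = k^4 - 15*k^3/4 - 9*k^2/8 + k/2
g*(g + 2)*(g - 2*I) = g^3 + 2*g^2 - 2*I*g^2 - 4*I*g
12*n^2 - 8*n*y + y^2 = (-6*n + y)*(-2*n + y)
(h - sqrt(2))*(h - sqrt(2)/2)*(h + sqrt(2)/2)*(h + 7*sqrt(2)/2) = h^4 + 5*sqrt(2)*h^3/2 - 15*h^2/2 - 5*sqrt(2)*h/4 + 7/2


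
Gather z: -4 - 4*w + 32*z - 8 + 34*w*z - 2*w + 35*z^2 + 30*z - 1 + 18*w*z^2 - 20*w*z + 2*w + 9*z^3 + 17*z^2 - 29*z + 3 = -4*w + 9*z^3 + z^2*(18*w + 52) + z*(14*w + 33) - 10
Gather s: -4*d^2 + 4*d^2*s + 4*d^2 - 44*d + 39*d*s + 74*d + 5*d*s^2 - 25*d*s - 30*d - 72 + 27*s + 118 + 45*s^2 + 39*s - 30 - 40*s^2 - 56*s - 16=s^2*(5*d + 5) + s*(4*d^2 + 14*d + 10)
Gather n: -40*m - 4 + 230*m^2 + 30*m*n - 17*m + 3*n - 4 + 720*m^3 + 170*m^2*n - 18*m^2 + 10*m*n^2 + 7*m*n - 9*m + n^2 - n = 720*m^3 + 212*m^2 - 66*m + n^2*(10*m + 1) + n*(170*m^2 + 37*m + 2) - 8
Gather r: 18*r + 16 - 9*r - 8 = 9*r + 8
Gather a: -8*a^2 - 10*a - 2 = -8*a^2 - 10*a - 2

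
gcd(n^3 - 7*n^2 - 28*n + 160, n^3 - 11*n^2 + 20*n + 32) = n^2 - 12*n + 32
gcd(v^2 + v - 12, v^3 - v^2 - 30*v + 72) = v - 3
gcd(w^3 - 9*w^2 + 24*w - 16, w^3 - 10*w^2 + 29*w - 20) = w^2 - 5*w + 4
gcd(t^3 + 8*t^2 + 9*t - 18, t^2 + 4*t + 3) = t + 3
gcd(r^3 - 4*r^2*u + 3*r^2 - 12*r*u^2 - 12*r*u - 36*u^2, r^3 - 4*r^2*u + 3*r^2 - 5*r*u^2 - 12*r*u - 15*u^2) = r + 3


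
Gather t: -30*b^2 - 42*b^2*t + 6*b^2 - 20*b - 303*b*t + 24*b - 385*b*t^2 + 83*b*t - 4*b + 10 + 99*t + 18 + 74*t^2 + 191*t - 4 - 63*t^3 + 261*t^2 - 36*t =-24*b^2 - 63*t^3 + t^2*(335 - 385*b) + t*(-42*b^2 - 220*b + 254) + 24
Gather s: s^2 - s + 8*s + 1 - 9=s^2 + 7*s - 8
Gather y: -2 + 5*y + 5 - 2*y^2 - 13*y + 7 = -2*y^2 - 8*y + 10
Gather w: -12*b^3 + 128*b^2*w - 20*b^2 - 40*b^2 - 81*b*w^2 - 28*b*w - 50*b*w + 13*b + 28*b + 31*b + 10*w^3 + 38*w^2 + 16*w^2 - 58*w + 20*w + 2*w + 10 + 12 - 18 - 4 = -12*b^3 - 60*b^2 + 72*b + 10*w^3 + w^2*(54 - 81*b) + w*(128*b^2 - 78*b - 36)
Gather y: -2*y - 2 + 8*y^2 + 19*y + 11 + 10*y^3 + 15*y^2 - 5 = 10*y^3 + 23*y^2 + 17*y + 4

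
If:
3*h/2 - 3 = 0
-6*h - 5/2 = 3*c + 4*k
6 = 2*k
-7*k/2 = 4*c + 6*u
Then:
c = -53/6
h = 2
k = 3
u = 149/36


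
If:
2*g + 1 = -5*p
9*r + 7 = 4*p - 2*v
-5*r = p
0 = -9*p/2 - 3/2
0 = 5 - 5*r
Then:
No Solution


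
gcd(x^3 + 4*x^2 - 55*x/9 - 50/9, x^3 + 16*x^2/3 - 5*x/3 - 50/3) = x^2 + 10*x/3 - 25/3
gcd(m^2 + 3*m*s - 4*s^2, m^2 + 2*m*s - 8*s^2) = m + 4*s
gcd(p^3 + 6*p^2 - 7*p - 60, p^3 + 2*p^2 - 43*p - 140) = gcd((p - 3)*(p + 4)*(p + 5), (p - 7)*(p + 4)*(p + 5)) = p^2 + 9*p + 20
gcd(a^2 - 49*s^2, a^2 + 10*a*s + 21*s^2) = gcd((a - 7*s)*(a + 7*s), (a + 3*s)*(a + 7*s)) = a + 7*s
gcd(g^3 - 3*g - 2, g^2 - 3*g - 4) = g + 1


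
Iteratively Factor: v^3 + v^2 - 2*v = (v - 1)*(v^2 + 2*v) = v*(v - 1)*(v + 2)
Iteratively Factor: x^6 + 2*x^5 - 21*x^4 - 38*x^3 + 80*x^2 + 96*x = (x - 4)*(x^5 + 6*x^4 + 3*x^3 - 26*x^2 - 24*x) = (x - 4)*(x + 1)*(x^4 + 5*x^3 - 2*x^2 - 24*x) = (x - 4)*(x - 2)*(x + 1)*(x^3 + 7*x^2 + 12*x) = (x - 4)*(x - 2)*(x + 1)*(x + 4)*(x^2 + 3*x) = x*(x - 4)*(x - 2)*(x + 1)*(x + 4)*(x + 3)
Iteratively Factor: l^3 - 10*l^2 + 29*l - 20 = (l - 4)*(l^2 - 6*l + 5) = (l - 5)*(l - 4)*(l - 1)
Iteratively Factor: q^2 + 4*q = (q + 4)*(q)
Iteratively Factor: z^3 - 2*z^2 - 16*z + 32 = (z + 4)*(z^2 - 6*z + 8) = (z - 2)*(z + 4)*(z - 4)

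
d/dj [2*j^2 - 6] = 4*j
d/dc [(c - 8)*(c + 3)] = 2*c - 5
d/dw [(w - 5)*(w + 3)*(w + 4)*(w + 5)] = 4*w^3 + 21*w^2 - 26*w - 175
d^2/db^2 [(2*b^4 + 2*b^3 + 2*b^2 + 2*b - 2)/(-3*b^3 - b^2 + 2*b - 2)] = 4*(-13*b^6 - 21*b^5 + 45*b^4 + 87*b^3 + 15*b^2 - 30*b - 6)/(27*b^9 + 27*b^8 - 45*b^7 + 19*b^6 + 66*b^5 - 54*b^4 + 4*b^3 + 36*b^2 - 24*b + 8)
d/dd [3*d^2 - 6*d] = 6*d - 6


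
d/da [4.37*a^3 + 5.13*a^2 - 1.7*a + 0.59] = 13.11*a^2 + 10.26*a - 1.7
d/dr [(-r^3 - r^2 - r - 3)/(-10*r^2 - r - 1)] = 2*(5*r^4 + r^3 - 3*r^2 - 29*r - 1)/(100*r^4 + 20*r^3 + 21*r^2 + 2*r + 1)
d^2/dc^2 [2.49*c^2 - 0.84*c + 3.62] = 4.98000000000000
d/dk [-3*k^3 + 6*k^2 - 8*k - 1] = -9*k^2 + 12*k - 8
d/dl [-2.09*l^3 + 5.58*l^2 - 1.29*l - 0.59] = -6.27*l^2 + 11.16*l - 1.29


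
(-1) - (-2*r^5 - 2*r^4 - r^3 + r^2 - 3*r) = 2*r^5 + 2*r^4 + r^3 - r^2 + 3*r - 1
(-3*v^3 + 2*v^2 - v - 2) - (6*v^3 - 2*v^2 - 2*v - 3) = -9*v^3 + 4*v^2 + v + 1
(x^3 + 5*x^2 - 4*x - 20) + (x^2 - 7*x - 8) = x^3 + 6*x^2 - 11*x - 28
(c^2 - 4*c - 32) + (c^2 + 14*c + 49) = 2*c^2 + 10*c + 17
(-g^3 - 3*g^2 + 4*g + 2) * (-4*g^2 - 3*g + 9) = 4*g^5 + 15*g^4 - 16*g^3 - 47*g^2 + 30*g + 18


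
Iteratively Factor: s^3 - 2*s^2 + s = (s)*(s^2 - 2*s + 1) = s*(s - 1)*(s - 1)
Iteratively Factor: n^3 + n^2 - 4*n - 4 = (n + 2)*(n^2 - n - 2) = (n + 1)*(n + 2)*(n - 2)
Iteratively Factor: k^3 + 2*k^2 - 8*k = (k - 2)*(k^2 + 4*k) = (k - 2)*(k + 4)*(k)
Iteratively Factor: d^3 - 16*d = (d - 4)*(d^2 + 4*d) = (d - 4)*(d + 4)*(d)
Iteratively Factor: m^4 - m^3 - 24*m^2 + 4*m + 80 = (m + 2)*(m^3 - 3*m^2 - 18*m + 40) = (m - 5)*(m + 2)*(m^2 + 2*m - 8) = (m - 5)*(m + 2)*(m + 4)*(m - 2)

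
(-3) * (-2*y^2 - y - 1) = 6*y^2 + 3*y + 3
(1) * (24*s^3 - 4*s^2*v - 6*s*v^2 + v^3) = 24*s^3 - 4*s^2*v - 6*s*v^2 + v^3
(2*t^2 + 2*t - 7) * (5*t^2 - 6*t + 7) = 10*t^4 - 2*t^3 - 33*t^2 + 56*t - 49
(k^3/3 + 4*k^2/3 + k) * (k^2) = k^5/3 + 4*k^4/3 + k^3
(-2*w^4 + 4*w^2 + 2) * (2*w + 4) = -4*w^5 - 8*w^4 + 8*w^3 + 16*w^2 + 4*w + 8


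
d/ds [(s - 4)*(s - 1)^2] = 3*(s - 3)*(s - 1)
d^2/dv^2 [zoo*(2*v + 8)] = 0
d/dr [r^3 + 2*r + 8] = 3*r^2 + 2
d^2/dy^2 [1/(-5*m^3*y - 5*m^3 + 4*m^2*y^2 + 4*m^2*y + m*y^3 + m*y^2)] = 2*(-(4*m + 3*y + 1)*(-5*m^2*y - 5*m^2 + 4*m*y^2 + 4*m*y + y^3 + y^2) + (-5*m^2 + 8*m*y + 4*m + 3*y^2 + 2*y)^2)/(m*(-5*m^2*y - 5*m^2 + 4*m*y^2 + 4*m*y + y^3 + y^2)^3)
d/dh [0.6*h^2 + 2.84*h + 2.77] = 1.2*h + 2.84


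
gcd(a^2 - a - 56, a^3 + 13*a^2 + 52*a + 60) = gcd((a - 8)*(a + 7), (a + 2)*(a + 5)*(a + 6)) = 1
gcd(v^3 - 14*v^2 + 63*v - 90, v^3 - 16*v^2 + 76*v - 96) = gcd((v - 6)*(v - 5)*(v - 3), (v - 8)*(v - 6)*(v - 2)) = v - 6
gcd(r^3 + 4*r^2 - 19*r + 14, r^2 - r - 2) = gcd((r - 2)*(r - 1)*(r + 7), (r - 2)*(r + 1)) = r - 2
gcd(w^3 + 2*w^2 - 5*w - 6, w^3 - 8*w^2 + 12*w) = w - 2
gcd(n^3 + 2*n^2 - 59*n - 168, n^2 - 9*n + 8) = n - 8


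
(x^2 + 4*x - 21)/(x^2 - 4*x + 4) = (x^2 + 4*x - 21)/(x^2 - 4*x + 4)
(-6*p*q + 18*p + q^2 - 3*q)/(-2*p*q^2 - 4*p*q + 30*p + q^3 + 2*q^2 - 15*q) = (6*p - q)/(2*p*q + 10*p - q^2 - 5*q)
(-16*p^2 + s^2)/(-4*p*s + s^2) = (4*p + s)/s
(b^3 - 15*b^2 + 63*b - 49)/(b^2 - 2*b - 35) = (b^2 - 8*b + 7)/(b + 5)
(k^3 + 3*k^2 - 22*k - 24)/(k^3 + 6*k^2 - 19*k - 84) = (k^2 + 7*k + 6)/(k^2 + 10*k + 21)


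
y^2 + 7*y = y*(y + 7)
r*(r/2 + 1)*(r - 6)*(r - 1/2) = r^4/2 - 9*r^3/4 - 5*r^2 + 3*r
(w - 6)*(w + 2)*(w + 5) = w^3 + w^2 - 32*w - 60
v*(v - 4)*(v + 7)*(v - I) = v^4 + 3*v^3 - I*v^3 - 28*v^2 - 3*I*v^2 + 28*I*v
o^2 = o^2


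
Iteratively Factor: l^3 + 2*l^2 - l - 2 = (l - 1)*(l^2 + 3*l + 2) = (l - 1)*(l + 2)*(l + 1)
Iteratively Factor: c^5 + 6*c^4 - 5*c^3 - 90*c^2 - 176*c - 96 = (c + 2)*(c^4 + 4*c^3 - 13*c^2 - 64*c - 48) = (c + 2)*(c + 4)*(c^3 - 13*c - 12) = (c + 1)*(c + 2)*(c + 4)*(c^2 - c - 12) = (c + 1)*(c + 2)*(c + 3)*(c + 4)*(c - 4)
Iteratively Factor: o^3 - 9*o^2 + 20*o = (o - 4)*(o^2 - 5*o) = o*(o - 4)*(o - 5)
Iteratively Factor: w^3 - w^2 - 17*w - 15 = (w + 1)*(w^2 - 2*w - 15) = (w + 1)*(w + 3)*(w - 5)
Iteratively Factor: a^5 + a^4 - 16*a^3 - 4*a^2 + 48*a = (a)*(a^4 + a^3 - 16*a^2 - 4*a + 48) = a*(a + 4)*(a^3 - 3*a^2 - 4*a + 12) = a*(a + 2)*(a + 4)*(a^2 - 5*a + 6) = a*(a - 3)*(a + 2)*(a + 4)*(a - 2)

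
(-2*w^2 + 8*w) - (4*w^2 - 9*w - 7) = -6*w^2 + 17*w + 7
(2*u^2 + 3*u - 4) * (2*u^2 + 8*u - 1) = 4*u^4 + 22*u^3 + 14*u^2 - 35*u + 4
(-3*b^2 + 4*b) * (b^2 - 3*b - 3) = -3*b^4 + 13*b^3 - 3*b^2 - 12*b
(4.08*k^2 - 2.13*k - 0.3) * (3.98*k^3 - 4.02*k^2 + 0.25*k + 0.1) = 16.2384*k^5 - 24.879*k^4 + 8.3886*k^3 + 1.0815*k^2 - 0.288*k - 0.03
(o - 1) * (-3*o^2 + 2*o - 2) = -3*o^3 + 5*o^2 - 4*o + 2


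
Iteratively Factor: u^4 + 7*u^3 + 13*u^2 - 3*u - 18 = (u + 3)*(u^3 + 4*u^2 + u - 6) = (u + 3)^2*(u^2 + u - 2) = (u - 1)*(u + 3)^2*(u + 2)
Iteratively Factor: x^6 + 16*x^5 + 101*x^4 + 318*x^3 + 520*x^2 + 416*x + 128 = (x + 4)*(x^5 + 12*x^4 + 53*x^3 + 106*x^2 + 96*x + 32) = (x + 4)^2*(x^4 + 8*x^3 + 21*x^2 + 22*x + 8) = (x + 4)^3*(x^3 + 4*x^2 + 5*x + 2) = (x + 1)*(x + 4)^3*(x^2 + 3*x + 2) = (x + 1)*(x + 2)*(x + 4)^3*(x + 1)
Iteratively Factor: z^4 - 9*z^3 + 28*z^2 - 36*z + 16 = (z - 2)*(z^3 - 7*z^2 + 14*z - 8) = (z - 2)^2*(z^2 - 5*z + 4) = (z - 2)^2*(z - 1)*(z - 4)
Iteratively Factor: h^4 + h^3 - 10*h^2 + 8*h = (h)*(h^3 + h^2 - 10*h + 8) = h*(h - 2)*(h^2 + 3*h - 4) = h*(h - 2)*(h - 1)*(h + 4)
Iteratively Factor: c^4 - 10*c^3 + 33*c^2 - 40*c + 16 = (c - 1)*(c^3 - 9*c^2 + 24*c - 16) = (c - 1)^2*(c^2 - 8*c + 16) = (c - 4)*(c - 1)^2*(c - 4)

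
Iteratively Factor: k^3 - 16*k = (k)*(k^2 - 16) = k*(k + 4)*(k - 4)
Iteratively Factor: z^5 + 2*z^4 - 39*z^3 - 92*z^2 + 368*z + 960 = (z - 4)*(z^4 + 6*z^3 - 15*z^2 - 152*z - 240) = (z - 4)*(z + 3)*(z^3 + 3*z^2 - 24*z - 80) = (z - 4)*(z + 3)*(z + 4)*(z^2 - z - 20) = (z - 5)*(z - 4)*(z + 3)*(z + 4)*(z + 4)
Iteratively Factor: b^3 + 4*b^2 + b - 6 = (b - 1)*(b^2 + 5*b + 6) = (b - 1)*(b + 2)*(b + 3)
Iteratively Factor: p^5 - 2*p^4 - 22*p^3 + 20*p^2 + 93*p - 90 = (p + 3)*(p^4 - 5*p^3 - 7*p^2 + 41*p - 30) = (p - 1)*(p + 3)*(p^3 - 4*p^2 - 11*p + 30) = (p - 5)*(p - 1)*(p + 3)*(p^2 + p - 6) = (p - 5)*(p - 1)*(p + 3)^2*(p - 2)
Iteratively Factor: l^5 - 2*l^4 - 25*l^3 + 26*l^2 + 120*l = (l + 4)*(l^4 - 6*l^3 - l^2 + 30*l) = l*(l + 4)*(l^3 - 6*l^2 - l + 30) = l*(l - 5)*(l + 4)*(l^2 - l - 6) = l*(l - 5)*(l - 3)*(l + 4)*(l + 2)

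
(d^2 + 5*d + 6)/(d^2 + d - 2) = (d + 3)/(d - 1)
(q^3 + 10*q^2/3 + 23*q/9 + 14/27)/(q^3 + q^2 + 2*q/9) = (q + 7/3)/q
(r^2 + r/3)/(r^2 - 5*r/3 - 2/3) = r/(r - 2)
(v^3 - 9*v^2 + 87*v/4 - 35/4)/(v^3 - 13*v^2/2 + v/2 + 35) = (v - 1/2)/(v + 2)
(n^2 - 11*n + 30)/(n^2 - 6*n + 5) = (n - 6)/(n - 1)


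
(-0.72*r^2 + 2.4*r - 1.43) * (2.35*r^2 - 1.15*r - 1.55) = -1.692*r^4 + 6.468*r^3 - 5.0045*r^2 - 2.0755*r + 2.2165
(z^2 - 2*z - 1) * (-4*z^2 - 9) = -4*z^4 + 8*z^3 - 5*z^2 + 18*z + 9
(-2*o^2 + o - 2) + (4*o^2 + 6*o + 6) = 2*o^2 + 7*o + 4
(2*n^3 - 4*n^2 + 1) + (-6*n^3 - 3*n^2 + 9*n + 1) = -4*n^3 - 7*n^2 + 9*n + 2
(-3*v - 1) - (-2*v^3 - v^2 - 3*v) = 2*v^3 + v^2 - 1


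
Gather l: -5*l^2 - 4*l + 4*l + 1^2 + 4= 5 - 5*l^2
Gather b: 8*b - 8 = 8*b - 8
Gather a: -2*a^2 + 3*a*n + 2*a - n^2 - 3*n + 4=-2*a^2 + a*(3*n + 2) - n^2 - 3*n + 4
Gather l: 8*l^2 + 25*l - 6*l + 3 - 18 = 8*l^2 + 19*l - 15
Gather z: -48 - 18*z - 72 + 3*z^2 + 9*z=3*z^2 - 9*z - 120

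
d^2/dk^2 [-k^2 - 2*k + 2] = -2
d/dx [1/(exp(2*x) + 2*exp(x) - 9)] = -2*(exp(x) + 1)*exp(x)/(exp(2*x) + 2*exp(x) - 9)^2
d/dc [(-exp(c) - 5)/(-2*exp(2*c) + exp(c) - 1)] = (-(exp(c) + 5)*(4*exp(c) - 1) + 2*exp(2*c) - exp(c) + 1)*exp(c)/(2*exp(2*c) - exp(c) + 1)^2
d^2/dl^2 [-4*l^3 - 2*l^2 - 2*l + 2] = -24*l - 4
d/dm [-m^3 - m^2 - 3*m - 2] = -3*m^2 - 2*m - 3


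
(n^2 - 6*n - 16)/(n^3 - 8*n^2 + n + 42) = (n - 8)/(n^2 - 10*n + 21)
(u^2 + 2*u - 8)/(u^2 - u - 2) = (u + 4)/(u + 1)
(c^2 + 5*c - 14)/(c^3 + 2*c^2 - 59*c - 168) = (c - 2)/(c^2 - 5*c - 24)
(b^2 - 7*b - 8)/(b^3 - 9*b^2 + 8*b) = (b + 1)/(b*(b - 1))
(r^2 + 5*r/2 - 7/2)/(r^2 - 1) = (r + 7/2)/(r + 1)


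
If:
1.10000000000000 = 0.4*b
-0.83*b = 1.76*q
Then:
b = 2.75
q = -1.30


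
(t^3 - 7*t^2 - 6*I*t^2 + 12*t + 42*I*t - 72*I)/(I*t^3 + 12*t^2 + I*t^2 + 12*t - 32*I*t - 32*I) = (-I*t^3 + t^2*(-6 + 7*I) + t*(42 - 12*I) - 72)/(t^3 + t^2*(1 - 12*I) + t*(-32 - 12*I) - 32)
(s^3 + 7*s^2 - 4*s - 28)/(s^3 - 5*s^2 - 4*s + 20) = (s + 7)/(s - 5)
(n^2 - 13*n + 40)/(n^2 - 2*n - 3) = (-n^2 + 13*n - 40)/(-n^2 + 2*n + 3)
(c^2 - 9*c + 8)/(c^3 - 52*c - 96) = (c - 1)/(c^2 + 8*c + 12)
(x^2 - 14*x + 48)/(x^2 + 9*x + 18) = (x^2 - 14*x + 48)/(x^2 + 9*x + 18)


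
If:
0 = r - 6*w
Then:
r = 6*w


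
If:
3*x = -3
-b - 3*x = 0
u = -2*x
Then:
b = 3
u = 2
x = -1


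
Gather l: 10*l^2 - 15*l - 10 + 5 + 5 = 10*l^2 - 15*l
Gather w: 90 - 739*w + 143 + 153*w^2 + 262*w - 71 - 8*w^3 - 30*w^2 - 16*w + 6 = -8*w^3 + 123*w^2 - 493*w + 168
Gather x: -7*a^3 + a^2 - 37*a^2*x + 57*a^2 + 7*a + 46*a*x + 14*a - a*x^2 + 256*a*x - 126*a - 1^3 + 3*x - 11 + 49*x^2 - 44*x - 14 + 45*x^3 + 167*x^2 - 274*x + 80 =-7*a^3 + 58*a^2 - 105*a + 45*x^3 + x^2*(216 - a) + x*(-37*a^2 + 302*a - 315) + 54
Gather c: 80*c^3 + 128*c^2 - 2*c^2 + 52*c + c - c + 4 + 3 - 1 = 80*c^3 + 126*c^2 + 52*c + 6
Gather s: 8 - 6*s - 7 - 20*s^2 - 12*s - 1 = -20*s^2 - 18*s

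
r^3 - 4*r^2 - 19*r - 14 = (r - 7)*(r + 1)*(r + 2)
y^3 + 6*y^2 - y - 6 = (y - 1)*(y + 1)*(y + 6)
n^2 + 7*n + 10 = (n + 2)*(n + 5)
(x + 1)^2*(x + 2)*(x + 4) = x^4 + 8*x^3 + 21*x^2 + 22*x + 8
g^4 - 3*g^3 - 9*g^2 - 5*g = g*(g - 5)*(g + 1)^2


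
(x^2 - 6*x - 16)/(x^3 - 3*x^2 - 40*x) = (x + 2)/(x*(x + 5))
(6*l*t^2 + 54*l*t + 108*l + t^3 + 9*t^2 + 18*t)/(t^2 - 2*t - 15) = (6*l*t + 36*l + t^2 + 6*t)/(t - 5)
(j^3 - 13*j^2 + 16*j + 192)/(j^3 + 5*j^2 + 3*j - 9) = (j^2 - 16*j + 64)/(j^2 + 2*j - 3)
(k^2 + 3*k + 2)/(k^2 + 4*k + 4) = (k + 1)/(k + 2)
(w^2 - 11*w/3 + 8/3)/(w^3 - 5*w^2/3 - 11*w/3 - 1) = (-3*w^2 + 11*w - 8)/(-3*w^3 + 5*w^2 + 11*w + 3)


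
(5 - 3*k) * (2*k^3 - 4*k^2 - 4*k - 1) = -6*k^4 + 22*k^3 - 8*k^2 - 17*k - 5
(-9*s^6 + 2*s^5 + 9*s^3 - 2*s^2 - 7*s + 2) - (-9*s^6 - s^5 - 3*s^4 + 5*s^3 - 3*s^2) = 3*s^5 + 3*s^4 + 4*s^3 + s^2 - 7*s + 2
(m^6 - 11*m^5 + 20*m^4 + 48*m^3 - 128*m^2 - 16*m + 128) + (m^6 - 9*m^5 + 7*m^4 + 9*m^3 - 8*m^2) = 2*m^6 - 20*m^5 + 27*m^4 + 57*m^3 - 136*m^2 - 16*m + 128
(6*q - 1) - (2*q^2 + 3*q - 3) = -2*q^2 + 3*q + 2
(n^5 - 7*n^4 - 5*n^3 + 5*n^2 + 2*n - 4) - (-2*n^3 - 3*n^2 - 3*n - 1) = n^5 - 7*n^4 - 3*n^3 + 8*n^2 + 5*n - 3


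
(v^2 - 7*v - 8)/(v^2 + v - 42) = (v^2 - 7*v - 8)/(v^2 + v - 42)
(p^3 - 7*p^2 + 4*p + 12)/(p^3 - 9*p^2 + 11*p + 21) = (p^2 - 8*p + 12)/(p^2 - 10*p + 21)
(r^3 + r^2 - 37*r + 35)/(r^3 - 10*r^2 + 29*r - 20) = (r + 7)/(r - 4)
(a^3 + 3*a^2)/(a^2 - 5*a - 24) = a^2/(a - 8)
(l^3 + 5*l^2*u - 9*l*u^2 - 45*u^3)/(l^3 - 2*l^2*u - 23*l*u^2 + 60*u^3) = (-l - 3*u)/(-l + 4*u)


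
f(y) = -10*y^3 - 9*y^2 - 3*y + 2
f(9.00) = -8044.00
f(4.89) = -1397.18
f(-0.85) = 4.19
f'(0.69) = -29.70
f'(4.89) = -808.38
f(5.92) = -2405.92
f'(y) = -30*y^2 - 18*y - 3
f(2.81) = -299.38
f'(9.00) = -2595.00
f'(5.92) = -1160.95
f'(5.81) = -1120.26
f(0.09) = 1.65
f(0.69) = -7.64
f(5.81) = -2280.46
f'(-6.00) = -975.00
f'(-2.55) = -152.18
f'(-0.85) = -9.38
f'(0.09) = -4.86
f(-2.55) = 116.94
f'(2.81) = -290.46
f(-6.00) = 1856.00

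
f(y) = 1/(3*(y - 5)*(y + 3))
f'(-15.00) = 0.00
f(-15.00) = 0.00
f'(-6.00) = 0.00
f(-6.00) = 0.01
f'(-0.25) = 0.00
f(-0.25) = -0.02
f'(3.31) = -0.01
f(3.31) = -0.03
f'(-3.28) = 0.53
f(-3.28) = 0.14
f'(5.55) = -0.14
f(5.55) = 0.07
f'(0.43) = 0.00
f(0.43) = -0.02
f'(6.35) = -0.02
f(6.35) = 0.03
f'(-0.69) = 0.01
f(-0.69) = -0.03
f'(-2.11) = 0.05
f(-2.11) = -0.05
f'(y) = -1/(3*(y - 5)*(y + 3)^2) - 1/(3*(y - 5)^2*(y + 3)) = 2*(1 - y)/(3*(y^4 - 4*y^3 - 26*y^2 + 60*y + 225))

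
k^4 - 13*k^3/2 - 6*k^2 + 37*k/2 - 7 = (k - 7)*(k - 1)*(k - 1/2)*(k + 2)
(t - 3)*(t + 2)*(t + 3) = t^3 + 2*t^2 - 9*t - 18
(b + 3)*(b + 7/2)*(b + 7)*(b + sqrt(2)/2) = b^4 + sqrt(2)*b^3/2 + 27*b^3/2 + 27*sqrt(2)*b^2/4 + 56*b^2 + 28*sqrt(2)*b + 147*b/2 + 147*sqrt(2)/4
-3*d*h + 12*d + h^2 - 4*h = (-3*d + h)*(h - 4)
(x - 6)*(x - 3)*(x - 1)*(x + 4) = x^4 - 6*x^3 - 13*x^2 + 90*x - 72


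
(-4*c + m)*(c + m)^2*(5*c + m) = -20*c^4 - 39*c^3*m - 17*c^2*m^2 + 3*c*m^3 + m^4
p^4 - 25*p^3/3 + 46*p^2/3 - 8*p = p*(p - 6)*(p - 4/3)*(p - 1)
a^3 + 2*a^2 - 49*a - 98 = (a - 7)*(a + 2)*(a + 7)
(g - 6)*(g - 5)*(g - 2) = g^3 - 13*g^2 + 52*g - 60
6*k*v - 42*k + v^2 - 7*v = (6*k + v)*(v - 7)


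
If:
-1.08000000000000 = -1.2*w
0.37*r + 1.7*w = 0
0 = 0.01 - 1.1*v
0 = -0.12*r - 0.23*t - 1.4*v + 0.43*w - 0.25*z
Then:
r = -4.14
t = 3.78473453690845 - 1.08695652173913*z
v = 0.01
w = 0.90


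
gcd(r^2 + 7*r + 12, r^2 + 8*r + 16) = r + 4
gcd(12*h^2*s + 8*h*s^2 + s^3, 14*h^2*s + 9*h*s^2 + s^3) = 2*h*s + s^2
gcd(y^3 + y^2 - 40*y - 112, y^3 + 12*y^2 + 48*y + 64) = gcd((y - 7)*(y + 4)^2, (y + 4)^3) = y^2 + 8*y + 16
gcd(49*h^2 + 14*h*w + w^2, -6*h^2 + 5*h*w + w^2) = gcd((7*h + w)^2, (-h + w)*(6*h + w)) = 1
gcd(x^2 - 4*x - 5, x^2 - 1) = x + 1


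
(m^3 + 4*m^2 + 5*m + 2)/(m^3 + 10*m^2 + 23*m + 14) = (m + 1)/(m + 7)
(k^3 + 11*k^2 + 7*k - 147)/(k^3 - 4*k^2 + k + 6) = (k^2 + 14*k + 49)/(k^2 - k - 2)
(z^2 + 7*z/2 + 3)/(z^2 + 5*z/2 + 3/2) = (z + 2)/(z + 1)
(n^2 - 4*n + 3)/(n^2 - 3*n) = (n - 1)/n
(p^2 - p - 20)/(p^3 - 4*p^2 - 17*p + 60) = 1/(p - 3)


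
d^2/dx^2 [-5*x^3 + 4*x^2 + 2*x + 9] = 8 - 30*x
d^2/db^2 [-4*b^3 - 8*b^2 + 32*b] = -24*b - 16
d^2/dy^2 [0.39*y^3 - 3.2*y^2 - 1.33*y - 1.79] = 2.34*y - 6.4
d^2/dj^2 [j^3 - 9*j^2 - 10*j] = 6*j - 18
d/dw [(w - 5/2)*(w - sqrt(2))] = 2*w - 5/2 - sqrt(2)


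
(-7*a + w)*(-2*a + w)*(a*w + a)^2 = 14*a^4*w^2 + 28*a^4*w + 14*a^4 - 9*a^3*w^3 - 18*a^3*w^2 - 9*a^3*w + a^2*w^4 + 2*a^2*w^3 + a^2*w^2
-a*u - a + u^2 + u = (-a + u)*(u + 1)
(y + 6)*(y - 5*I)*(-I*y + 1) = -I*y^3 - 4*y^2 - 6*I*y^2 - 24*y - 5*I*y - 30*I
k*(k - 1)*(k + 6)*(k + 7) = k^4 + 12*k^3 + 29*k^2 - 42*k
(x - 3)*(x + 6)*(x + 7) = x^3 + 10*x^2 + 3*x - 126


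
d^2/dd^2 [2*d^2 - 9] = 4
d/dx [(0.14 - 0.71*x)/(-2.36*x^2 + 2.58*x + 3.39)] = (-1.6756*x^2 + 0.6608*x - 2.7681)/(5.5696*x^4 - 12.1776*x^3 - 9.3444*x^2 + 17.4924*x + 11.4921)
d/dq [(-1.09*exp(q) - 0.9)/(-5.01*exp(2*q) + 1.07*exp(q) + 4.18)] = (-(1.09*exp(q) + 0.9)*(10.02*exp(q) - 1.07) + 5.4609*exp(2*q) - 1.1663*exp(q) - 4.5562)*exp(q)/(-5.01*exp(2*q) + 1.07*exp(q) + 4.18)^2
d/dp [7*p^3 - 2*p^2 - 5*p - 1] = 21*p^2 - 4*p - 5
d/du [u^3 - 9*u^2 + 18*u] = 3*u^2 - 18*u + 18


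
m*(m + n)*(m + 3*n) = m^3 + 4*m^2*n + 3*m*n^2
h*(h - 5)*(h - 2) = h^3 - 7*h^2 + 10*h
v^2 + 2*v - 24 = (v - 4)*(v + 6)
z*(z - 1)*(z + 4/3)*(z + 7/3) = z^4 + 8*z^3/3 - 5*z^2/9 - 28*z/9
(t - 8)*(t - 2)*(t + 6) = t^3 - 4*t^2 - 44*t + 96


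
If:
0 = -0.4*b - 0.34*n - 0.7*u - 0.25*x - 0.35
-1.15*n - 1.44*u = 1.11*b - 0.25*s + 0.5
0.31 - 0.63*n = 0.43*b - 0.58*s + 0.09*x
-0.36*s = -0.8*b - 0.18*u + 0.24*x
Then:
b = 2.61754173291405*x + 0.18289489253231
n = 1.60104290166289*x + 0.378511242008195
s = 3.83482754000114*x + 0.0122532521621658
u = -2.63053039961572*x - 0.788359684708158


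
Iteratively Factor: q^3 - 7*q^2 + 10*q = (q - 5)*(q^2 - 2*q) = (q - 5)*(q - 2)*(q)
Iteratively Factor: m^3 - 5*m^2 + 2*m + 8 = (m - 2)*(m^2 - 3*m - 4) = (m - 4)*(m - 2)*(m + 1)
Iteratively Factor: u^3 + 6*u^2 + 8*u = (u + 2)*(u^2 + 4*u) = u*(u + 2)*(u + 4)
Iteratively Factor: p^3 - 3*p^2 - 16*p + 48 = (p + 4)*(p^2 - 7*p + 12) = (p - 4)*(p + 4)*(p - 3)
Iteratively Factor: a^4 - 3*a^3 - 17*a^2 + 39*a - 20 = (a + 4)*(a^3 - 7*a^2 + 11*a - 5) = (a - 5)*(a + 4)*(a^2 - 2*a + 1) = (a - 5)*(a - 1)*(a + 4)*(a - 1)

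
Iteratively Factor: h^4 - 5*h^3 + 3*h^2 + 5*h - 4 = (h - 1)*(h^3 - 4*h^2 - h + 4) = (h - 1)^2*(h^2 - 3*h - 4) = (h - 4)*(h - 1)^2*(h + 1)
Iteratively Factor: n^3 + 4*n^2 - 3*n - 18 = (n + 3)*(n^2 + n - 6) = (n + 3)^2*(n - 2)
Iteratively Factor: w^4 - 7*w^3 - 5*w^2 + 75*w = (w - 5)*(w^3 - 2*w^2 - 15*w) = (w - 5)^2*(w^2 + 3*w) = (w - 5)^2*(w + 3)*(w)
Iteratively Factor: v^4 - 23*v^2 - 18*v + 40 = (v + 2)*(v^3 - 2*v^2 - 19*v + 20) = (v - 1)*(v + 2)*(v^2 - v - 20) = (v - 1)*(v + 2)*(v + 4)*(v - 5)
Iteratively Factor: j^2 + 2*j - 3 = (j - 1)*(j + 3)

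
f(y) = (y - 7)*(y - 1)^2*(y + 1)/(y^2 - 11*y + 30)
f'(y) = (11 - 2*y)*(y - 7)*(y - 1)^2*(y + 1)/(y^2 - 11*y + 30)^2 + (y - 7)*(y - 1)^2/(y^2 - 11*y + 30) + (y - 7)*(y + 1)*(2*y - 2)/(y^2 - 11*y + 30) + (y - 1)^2*(y + 1)/(y^2 - 11*y + 30) = (2*y^5 - 41*y^4 + 296*y^3 - 794*y^2 + 374*y + 163)/(y^4 - 22*y^3 + 181*y^2 - 660*y + 900)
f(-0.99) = -0.01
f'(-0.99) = -0.75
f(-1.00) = 0.00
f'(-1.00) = -0.76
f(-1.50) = 0.54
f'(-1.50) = -1.43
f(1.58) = -0.31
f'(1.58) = -1.30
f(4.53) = -246.35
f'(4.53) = -776.13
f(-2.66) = 3.24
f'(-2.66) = -3.26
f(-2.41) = 2.48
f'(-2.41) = -2.84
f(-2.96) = 4.29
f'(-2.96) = -3.77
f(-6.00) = 24.13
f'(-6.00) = -9.37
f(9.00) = 106.67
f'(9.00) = 28.44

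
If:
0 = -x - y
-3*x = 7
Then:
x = -7/3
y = 7/3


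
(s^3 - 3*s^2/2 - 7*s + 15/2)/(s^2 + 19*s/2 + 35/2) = (s^2 - 4*s + 3)/(s + 7)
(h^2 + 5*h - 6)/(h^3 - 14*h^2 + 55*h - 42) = (h + 6)/(h^2 - 13*h + 42)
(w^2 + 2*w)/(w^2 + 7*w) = (w + 2)/(w + 7)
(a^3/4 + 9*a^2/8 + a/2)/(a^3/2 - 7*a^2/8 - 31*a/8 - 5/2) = a*(2*a^2 + 9*a + 4)/(4*a^3 - 7*a^2 - 31*a - 20)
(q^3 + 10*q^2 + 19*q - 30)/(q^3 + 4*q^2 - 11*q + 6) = (q + 5)/(q - 1)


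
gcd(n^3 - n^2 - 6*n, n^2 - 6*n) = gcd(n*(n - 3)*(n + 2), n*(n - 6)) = n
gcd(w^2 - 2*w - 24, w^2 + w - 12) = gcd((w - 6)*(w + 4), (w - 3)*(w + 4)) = w + 4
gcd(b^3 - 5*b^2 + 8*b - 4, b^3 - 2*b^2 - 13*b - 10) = 1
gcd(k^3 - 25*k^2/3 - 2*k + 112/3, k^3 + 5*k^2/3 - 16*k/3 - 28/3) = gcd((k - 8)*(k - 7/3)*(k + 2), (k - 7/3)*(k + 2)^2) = k^2 - k/3 - 14/3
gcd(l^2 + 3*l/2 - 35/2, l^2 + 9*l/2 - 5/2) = l + 5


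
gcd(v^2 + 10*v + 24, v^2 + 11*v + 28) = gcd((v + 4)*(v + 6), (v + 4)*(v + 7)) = v + 4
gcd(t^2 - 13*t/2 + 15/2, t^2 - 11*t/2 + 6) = t - 3/2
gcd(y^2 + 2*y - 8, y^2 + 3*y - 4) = y + 4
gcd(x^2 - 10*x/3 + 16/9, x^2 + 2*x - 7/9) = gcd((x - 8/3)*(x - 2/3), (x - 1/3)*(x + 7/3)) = 1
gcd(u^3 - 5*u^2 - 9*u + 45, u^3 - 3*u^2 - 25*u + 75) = u^2 - 8*u + 15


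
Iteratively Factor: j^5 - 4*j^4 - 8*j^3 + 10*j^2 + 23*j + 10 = (j + 1)*(j^4 - 5*j^3 - 3*j^2 + 13*j + 10) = (j + 1)^2*(j^3 - 6*j^2 + 3*j + 10) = (j - 2)*(j + 1)^2*(j^2 - 4*j - 5) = (j - 2)*(j + 1)^3*(j - 5)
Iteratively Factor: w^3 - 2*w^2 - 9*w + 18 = (w - 2)*(w^2 - 9) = (w - 3)*(w - 2)*(w + 3)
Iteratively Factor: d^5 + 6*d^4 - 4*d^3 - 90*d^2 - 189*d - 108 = (d + 3)*(d^4 + 3*d^3 - 13*d^2 - 51*d - 36) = (d + 1)*(d + 3)*(d^3 + 2*d^2 - 15*d - 36) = (d - 4)*(d + 1)*(d + 3)*(d^2 + 6*d + 9) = (d - 4)*(d + 1)*(d + 3)^2*(d + 3)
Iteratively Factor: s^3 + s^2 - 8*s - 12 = (s + 2)*(s^2 - s - 6) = (s - 3)*(s + 2)*(s + 2)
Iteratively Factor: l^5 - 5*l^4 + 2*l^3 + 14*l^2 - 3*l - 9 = (l + 1)*(l^4 - 6*l^3 + 8*l^2 + 6*l - 9) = (l - 3)*(l + 1)*(l^3 - 3*l^2 - l + 3) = (l - 3)^2*(l + 1)*(l^2 - 1) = (l - 3)^2*(l + 1)^2*(l - 1)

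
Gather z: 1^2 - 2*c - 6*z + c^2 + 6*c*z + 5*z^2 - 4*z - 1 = c^2 - 2*c + 5*z^2 + z*(6*c - 10)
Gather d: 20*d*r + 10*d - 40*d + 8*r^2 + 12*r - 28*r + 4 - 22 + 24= d*(20*r - 30) + 8*r^2 - 16*r + 6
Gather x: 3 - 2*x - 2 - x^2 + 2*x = 1 - x^2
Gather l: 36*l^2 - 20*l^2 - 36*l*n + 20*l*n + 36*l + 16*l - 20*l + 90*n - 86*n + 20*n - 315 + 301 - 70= 16*l^2 + l*(32 - 16*n) + 24*n - 84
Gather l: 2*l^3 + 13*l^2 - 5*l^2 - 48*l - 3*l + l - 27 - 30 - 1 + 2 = 2*l^3 + 8*l^2 - 50*l - 56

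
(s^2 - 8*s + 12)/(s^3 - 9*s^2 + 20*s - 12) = 1/(s - 1)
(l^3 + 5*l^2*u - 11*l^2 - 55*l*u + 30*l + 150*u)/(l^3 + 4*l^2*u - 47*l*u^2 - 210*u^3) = (-l^2 + 11*l - 30)/(-l^2 + l*u + 42*u^2)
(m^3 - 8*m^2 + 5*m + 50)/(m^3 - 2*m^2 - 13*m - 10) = (m - 5)/(m + 1)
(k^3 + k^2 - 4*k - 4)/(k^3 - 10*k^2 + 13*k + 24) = (k^2 - 4)/(k^2 - 11*k + 24)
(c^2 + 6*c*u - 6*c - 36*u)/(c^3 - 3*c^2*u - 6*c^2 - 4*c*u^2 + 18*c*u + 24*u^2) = (-c - 6*u)/(-c^2 + 3*c*u + 4*u^2)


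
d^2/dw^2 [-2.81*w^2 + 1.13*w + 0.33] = -5.62000000000000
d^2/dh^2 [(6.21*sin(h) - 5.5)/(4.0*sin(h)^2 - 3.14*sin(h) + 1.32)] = (-99.36*sin(h)^5 + 274.0024*sin(h)^4 + 188.2128*sin(h)^3 - 615.671408*sin(h)^2 + 229.723296*sin(h) + 1.10281600000002)/(64.0*sin(h)^6 - 150.72*sin(h)^5 + 181.6752*sin(h)^4 - 130.434344*sin(h)^3 + 59.952816*sin(h)^2 - 16.413408*sin(h) + 2.299968)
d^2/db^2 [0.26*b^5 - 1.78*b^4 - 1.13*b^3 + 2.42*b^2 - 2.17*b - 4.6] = 5.2*b^3 - 21.36*b^2 - 6.78*b + 4.84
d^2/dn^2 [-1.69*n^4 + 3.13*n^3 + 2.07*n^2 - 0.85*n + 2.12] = -20.28*n^2 + 18.78*n + 4.14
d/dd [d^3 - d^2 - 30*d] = 3*d^2 - 2*d - 30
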